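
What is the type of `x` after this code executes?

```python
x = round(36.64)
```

round() with no ndigits arg returns int

int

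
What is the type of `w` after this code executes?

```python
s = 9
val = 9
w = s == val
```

Equality comparison returns bool

bool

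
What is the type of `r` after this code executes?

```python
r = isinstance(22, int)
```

isinstance() returns bool

bool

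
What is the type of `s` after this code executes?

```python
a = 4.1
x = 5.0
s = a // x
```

float // float returns float (floor division preserves float type)

float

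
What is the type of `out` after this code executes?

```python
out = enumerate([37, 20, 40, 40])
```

enumerate() returns an enumerate iterator object

enumerate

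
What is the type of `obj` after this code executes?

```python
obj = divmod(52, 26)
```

divmod() returns a tuple (quotient, remainder)

tuple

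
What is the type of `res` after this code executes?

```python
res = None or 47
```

'or' with None returns the other value (47, int)

int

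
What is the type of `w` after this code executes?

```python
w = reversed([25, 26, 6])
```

reversed() on a list returns a list_reverseiterator

list_reverseiterator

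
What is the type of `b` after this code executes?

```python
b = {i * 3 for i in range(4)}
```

A set comprehension {expr for x in iterable} produces a set

set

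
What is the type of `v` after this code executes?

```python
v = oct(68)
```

oct() returns str representation

str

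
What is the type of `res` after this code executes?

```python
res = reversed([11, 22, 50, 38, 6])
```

reversed() on a list returns a list_reverseiterator

list_reverseiterator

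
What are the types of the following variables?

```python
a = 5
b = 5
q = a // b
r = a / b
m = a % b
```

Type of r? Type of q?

int / int returns float; int // int returns int

float, int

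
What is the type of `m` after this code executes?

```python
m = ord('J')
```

ord() returns int (Unicode code point)

int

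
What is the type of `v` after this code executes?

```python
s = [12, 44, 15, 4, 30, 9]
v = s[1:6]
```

Slicing a list always returns a list

list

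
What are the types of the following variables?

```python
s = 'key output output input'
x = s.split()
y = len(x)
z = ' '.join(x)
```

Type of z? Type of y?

str.join() returns str; len() returns int

str, int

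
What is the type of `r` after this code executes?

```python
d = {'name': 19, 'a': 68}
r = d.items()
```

dict.items() returns a dict_items view

dict_items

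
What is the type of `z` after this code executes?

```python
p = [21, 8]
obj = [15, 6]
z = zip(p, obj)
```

zip() returns a zip iterator object

zip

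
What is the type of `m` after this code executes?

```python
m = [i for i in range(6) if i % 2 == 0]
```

A list comprehension [...] produces a list

list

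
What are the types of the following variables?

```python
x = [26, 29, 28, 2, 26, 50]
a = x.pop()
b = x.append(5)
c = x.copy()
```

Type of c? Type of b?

list.copy() returns list; list.append() returns None

list, NoneType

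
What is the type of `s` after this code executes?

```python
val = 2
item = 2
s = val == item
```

Equality comparison returns bool

bool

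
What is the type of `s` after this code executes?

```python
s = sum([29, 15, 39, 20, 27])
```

sum() of ints returns int

int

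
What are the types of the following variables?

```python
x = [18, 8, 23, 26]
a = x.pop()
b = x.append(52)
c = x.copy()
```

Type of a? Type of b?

list.pop() returns the element (int); list.append() returns None

int, NoneType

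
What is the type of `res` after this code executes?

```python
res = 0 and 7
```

'and' returns the first falsy value (0, which is int)

int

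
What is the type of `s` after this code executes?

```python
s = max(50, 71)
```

max() of ints returns int

int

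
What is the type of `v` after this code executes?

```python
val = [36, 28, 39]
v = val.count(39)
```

list.count() returns int

int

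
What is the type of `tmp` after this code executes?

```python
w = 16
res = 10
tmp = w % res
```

int % int returns int (16 % 10 = 6)

int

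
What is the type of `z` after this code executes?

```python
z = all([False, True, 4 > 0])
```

all() returns bool

bool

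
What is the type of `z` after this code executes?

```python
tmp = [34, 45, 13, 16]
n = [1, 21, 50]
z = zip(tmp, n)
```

zip() returns a zip iterator object

zip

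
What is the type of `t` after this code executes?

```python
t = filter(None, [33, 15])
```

filter() returns a filter iterator object

filter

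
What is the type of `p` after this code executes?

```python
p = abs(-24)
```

abs() of int returns int

int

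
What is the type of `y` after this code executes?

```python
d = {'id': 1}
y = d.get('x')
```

dict.get() returns None when key 'x' is not found and no default given

NoneType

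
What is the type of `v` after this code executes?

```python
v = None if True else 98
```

Ternary: condition is True, if branch (None) taken → NoneType

NoneType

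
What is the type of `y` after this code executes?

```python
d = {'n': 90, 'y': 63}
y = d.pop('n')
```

dict.pop() returns the value (int)

int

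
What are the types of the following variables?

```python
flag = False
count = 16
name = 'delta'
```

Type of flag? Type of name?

flag is bool; name is str

bool, str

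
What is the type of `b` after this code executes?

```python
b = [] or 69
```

'or' returns first truthy value (69, which is int)

int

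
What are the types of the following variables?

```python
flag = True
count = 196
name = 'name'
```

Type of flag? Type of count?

flag is bool; count is int

bool, int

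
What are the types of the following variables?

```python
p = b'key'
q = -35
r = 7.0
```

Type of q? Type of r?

q is int; r is float

int, float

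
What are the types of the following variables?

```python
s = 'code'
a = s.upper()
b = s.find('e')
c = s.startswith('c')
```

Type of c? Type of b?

str.startswith() returns bool; str.find() returns int

bool, int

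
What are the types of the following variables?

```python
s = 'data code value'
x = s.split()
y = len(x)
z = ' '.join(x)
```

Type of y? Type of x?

len() returns int; str.split() returns list

int, list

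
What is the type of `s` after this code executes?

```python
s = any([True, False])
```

any() returns bool

bool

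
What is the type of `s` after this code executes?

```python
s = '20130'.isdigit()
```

str.isdigit() returns bool

bool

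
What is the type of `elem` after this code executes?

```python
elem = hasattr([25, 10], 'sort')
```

hasattr() returns bool

bool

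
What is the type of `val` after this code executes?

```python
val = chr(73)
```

chr() returns str (single character)

str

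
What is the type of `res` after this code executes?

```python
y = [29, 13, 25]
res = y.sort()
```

list.sort() returns None (sorts in place)

NoneType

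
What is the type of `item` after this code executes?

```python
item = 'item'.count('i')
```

str.count() returns int

int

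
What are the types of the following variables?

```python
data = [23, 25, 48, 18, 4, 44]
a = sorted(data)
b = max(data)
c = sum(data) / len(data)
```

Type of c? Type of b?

int / int returns float; max of ints returns int

float, int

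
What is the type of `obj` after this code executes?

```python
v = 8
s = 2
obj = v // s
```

int // int returns int (8 // 2 = 4)

int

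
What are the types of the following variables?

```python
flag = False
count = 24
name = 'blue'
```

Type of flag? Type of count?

flag is bool; count is int

bool, int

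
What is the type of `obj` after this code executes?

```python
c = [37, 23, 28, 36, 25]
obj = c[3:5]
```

Slicing a list always returns a list

list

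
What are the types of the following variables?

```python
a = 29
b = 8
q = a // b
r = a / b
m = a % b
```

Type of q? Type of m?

int // int returns int; int % int returns int

int, int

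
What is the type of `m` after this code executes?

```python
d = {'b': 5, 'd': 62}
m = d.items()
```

dict.items() returns a dict_items view

dict_items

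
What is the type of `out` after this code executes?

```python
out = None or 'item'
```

'or' with None returns the other value ('item', str)

str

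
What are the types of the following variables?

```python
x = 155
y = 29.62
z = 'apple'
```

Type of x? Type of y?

x is int; y is float

int, float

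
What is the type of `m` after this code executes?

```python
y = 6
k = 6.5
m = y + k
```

int + float returns float (6 + 6.5 = 12.5)

float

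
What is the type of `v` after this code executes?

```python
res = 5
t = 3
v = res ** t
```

int ** positive int returns int (5 ** 3 = 125)

int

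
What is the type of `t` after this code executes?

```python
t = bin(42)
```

bin() returns str representation

str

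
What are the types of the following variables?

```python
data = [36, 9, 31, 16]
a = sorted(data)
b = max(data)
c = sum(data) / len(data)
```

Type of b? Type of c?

max of ints returns int; int / int returns float

int, float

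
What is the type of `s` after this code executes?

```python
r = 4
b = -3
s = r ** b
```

int ** negative int returns float

float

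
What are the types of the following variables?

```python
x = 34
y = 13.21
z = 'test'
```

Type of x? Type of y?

x is int; y is float

int, float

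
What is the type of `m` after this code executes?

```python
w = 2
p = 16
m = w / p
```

int / int always returns float in Python 3 (2 / 16 = 0.125)

float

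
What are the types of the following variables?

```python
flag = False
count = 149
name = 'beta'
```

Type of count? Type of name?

count is int; name is str

int, str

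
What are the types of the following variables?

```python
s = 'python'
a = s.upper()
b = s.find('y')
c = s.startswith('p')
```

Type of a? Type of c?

str.upper() returns str; str.startswith() returns bool

str, bool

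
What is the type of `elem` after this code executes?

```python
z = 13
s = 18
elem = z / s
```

int / int always returns float in Python 3 (13 / 18 = 0.722222)

float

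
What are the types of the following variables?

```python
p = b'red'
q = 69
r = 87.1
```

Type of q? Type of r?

q is int; r is float

int, float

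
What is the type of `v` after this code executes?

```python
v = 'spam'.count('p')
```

str.count() returns int

int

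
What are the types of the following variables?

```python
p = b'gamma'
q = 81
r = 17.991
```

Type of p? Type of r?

p is bytes; r is float

bytes, float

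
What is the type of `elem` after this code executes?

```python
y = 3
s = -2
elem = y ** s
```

int ** negative int returns float

float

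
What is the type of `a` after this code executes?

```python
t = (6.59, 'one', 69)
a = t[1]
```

Index 1 of tuple is 'one' which is str

str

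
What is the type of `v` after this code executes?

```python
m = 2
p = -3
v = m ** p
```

int ** negative int returns float

float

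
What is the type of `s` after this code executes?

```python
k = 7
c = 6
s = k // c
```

int // int returns int (7 // 6 = 1)

int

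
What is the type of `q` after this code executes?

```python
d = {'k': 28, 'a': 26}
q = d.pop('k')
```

dict.pop() returns the value (int)

int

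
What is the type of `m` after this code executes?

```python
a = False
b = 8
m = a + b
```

bool + int returns int (False is 0, so 0 + 8 = 8)

int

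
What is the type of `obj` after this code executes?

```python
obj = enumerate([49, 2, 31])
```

enumerate() returns an enumerate iterator object

enumerate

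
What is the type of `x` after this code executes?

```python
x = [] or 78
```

'or' returns first truthy value (78, which is int)

int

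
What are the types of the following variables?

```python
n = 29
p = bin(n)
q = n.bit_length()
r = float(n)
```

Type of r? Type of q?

float() returns float; int.bit_length() returns int

float, int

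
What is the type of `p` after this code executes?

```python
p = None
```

None has type NoneType

NoneType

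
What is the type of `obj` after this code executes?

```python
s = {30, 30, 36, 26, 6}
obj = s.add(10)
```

set.add() returns None (mutates in place)

NoneType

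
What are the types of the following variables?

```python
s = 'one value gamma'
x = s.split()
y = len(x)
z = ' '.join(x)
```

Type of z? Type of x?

str.join() returns str; str.split() returns list

str, list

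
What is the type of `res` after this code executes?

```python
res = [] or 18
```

'or' returns first truthy value (18, which is int)

int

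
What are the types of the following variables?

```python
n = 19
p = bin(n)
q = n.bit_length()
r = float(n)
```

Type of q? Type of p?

int.bit_length() returns int; bin() returns str

int, str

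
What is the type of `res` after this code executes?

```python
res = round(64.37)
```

round() with no ndigits arg returns int

int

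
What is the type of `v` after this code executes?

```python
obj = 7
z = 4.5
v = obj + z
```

int + float returns float (7 + 4.5 = 11.5)

float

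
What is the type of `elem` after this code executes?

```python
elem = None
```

None has type NoneType

NoneType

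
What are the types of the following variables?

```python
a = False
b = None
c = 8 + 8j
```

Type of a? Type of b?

a is bool; b is NoneType

bool, NoneType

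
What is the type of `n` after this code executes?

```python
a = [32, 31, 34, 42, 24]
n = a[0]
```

Indexing a list of ints returns int (a[0] = 32)

int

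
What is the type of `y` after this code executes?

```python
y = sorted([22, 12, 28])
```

sorted() always returns list

list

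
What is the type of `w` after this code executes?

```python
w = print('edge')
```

print() returns None

NoneType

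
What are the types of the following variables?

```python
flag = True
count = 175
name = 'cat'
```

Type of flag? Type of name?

flag is bool; name is str

bool, str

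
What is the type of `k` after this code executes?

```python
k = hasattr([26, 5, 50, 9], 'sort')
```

hasattr() returns bool

bool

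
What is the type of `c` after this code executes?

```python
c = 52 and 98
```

'and' returns the last value when all truthy (98, which is int)

int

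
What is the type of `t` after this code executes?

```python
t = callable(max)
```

callable() returns bool

bool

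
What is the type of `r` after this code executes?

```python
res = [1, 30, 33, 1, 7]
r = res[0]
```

Indexing a list of ints returns int (res[0] = 1)

int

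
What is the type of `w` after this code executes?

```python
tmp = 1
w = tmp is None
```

'is' comparison returns bool

bool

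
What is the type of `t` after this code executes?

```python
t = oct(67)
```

oct() returns str representation

str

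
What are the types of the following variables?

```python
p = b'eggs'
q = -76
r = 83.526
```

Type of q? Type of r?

q is int; r is float

int, float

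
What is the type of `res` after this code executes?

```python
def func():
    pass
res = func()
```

A function with no return statement returns None

NoneType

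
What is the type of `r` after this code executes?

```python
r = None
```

None has type NoneType

NoneType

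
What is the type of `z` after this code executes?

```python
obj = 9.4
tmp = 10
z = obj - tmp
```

float - int returns float (9.4 - 10 = -0.6)

float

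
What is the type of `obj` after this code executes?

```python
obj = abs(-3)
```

abs() of int returns int

int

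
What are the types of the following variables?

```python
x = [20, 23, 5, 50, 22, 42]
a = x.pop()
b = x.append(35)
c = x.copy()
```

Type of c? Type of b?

list.copy() returns list; list.append() returns None

list, NoneType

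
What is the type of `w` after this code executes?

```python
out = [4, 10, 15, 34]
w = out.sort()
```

list.sort() returns None (sorts in place)

NoneType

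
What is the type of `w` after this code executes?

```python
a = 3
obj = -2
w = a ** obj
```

int ** negative int returns float

float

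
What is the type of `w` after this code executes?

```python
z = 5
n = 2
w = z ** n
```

int ** positive int returns int (5 ** 2 = 25)

int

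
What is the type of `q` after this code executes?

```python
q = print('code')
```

print() returns None

NoneType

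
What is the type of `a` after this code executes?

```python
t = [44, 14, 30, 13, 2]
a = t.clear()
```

list.clear() returns None

NoneType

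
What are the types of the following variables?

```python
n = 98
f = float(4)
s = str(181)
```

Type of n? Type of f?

n is int; f is float

int, float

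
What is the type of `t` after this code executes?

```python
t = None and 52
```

'and' returns first falsy value (None)

NoneType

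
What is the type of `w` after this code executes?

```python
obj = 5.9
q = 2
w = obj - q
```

float - int returns float (5.9 - 2 = 3.9)

float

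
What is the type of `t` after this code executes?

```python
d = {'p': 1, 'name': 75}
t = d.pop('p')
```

dict.pop() returns the value (int)

int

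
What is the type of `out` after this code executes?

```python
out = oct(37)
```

oct() returns str representation

str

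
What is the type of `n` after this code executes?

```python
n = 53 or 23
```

'or' returns the first truthy value (53, which is int)

int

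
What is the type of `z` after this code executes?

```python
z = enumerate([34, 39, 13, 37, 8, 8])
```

enumerate() returns an enumerate iterator object

enumerate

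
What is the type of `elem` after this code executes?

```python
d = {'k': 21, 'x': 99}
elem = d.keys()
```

.keys() returns a dict_keys view object

dict_keys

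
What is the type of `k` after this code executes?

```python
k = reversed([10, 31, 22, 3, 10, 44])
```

reversed() on a list returns a list_reverseiterator

list_reverseiterator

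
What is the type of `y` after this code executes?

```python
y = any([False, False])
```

any() returns bool

bool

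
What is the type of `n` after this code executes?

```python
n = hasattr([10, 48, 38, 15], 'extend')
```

hasattr() returns bool

bool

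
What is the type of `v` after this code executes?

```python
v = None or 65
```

'or' with None returns the other value (65, int)

int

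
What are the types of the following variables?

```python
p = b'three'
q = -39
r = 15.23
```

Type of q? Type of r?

q is int; r is float

int, float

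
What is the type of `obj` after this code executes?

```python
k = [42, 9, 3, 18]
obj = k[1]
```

Indexing a list of ints returns int (k[1] = 9)

int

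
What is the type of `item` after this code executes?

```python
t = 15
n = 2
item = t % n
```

int % int returns int (15 % 2 = 1)

int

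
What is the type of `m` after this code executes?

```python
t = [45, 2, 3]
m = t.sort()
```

list.sort() returns None (sorts in place)

NoneType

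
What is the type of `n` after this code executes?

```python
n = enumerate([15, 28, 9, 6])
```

enumerate() returns an enumerate iterator object

enumerate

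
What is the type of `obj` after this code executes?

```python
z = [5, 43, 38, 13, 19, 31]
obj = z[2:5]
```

Slicing a list always returns a list

list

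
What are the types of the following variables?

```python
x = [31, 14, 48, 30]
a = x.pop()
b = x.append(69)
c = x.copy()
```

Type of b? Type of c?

list.append() returns None; list.copy() returns list

NoneType, list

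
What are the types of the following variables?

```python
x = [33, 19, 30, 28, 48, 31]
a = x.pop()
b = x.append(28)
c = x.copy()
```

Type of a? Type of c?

list.pop() returns the element (int); list.copy() returns list

int, list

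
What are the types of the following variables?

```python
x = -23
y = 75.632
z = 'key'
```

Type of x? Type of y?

x is int; y is float

int, float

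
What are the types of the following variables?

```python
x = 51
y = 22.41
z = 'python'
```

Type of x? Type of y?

x is int; y is float

int, float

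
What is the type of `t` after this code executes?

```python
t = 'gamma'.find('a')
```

str.find() returns int (index, or -1)

int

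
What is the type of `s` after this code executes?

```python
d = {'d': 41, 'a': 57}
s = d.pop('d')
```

dict.pop() returns the value (int)

int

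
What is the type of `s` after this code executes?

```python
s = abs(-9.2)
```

abs() of float returns float

float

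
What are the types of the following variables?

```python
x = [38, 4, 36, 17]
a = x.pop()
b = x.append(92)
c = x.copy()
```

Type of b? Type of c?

list.append() returns None; list.copy() returns list

NoneType, list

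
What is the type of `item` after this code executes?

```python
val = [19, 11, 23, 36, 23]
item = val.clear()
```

list.clear() returns None

NoneType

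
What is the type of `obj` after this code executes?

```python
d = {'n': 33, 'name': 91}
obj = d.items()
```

dict.items() returns a dict_items view

dict_items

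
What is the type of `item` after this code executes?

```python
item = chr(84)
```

chr() returns str (single character)

str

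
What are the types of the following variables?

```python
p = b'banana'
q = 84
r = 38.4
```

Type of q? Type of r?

q is int; r is float

int, float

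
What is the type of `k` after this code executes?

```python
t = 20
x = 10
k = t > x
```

Comparison operators return bool

bool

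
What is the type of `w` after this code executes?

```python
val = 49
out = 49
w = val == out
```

Equality comparison returns bool

bool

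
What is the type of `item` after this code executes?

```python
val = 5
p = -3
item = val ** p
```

int ** negative int returns float

float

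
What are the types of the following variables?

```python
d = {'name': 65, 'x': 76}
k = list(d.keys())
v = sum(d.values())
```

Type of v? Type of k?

sum of int values returns int; list(...) returns list

int, list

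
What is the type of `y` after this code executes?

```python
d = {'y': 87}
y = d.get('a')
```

dict.get() returns None when key 'a' is not found and no default given

NoneType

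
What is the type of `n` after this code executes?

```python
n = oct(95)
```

oct() returns str representation

str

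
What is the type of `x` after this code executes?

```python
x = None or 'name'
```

'or' with None returns the other value ('name', str)

str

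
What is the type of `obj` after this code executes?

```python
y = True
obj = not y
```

'not' always returns bool

bool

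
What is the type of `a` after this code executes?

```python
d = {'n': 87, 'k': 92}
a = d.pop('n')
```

dict.pop() returns the value (int)

int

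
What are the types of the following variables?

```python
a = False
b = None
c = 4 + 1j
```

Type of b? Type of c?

b is NoneType; c is complex

NoneType, complex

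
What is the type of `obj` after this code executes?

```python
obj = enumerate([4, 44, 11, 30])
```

enumerate() returns an enumerate iterator object

enumerate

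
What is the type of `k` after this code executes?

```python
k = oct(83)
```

oct() returns str representation

str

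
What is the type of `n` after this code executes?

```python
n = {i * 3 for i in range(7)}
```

A set comprehension {expr for x in iterable} produces a set

set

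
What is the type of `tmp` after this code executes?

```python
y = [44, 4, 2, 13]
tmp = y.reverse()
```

list.reverse() returns None

NoneType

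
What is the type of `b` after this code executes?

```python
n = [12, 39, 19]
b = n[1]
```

Indexing a list of ints returns int (n[1] = 39)

int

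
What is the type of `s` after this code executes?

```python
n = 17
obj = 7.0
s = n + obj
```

int + float returns float (17 + 7.0 = 24.0)

float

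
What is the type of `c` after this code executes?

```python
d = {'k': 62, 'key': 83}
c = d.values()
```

.values() returns a dict_values view object

dict_values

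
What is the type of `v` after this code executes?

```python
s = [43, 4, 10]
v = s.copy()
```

list.copy() returns list

list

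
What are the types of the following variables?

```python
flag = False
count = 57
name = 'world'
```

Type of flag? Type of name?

flag is bool; name is str

bool, str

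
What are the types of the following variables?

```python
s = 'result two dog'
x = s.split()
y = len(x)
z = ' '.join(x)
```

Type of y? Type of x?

len() returns int; str.split() returns list

int, list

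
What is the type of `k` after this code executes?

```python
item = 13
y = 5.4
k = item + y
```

int + float returns float (13 + 5.4 = 18.4)

float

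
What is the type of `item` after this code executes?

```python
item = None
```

None has type NoneType

NoneType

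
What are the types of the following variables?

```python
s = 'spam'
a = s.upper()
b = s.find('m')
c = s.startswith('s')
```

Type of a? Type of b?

str.upper() returns str; str.find() returns int

str, int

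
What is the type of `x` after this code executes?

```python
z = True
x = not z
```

'not' always returns bool

bool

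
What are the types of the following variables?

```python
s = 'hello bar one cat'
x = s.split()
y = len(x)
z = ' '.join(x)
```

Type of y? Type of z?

len() returns int; str.join() returns str

int, str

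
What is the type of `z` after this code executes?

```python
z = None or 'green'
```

'or' with None returns the other value ('green', str)

str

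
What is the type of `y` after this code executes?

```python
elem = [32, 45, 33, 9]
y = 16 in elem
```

'in' operator returns bool

bool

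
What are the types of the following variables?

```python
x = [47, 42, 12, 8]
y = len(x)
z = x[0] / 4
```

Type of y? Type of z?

len() returns int; int / int returns float

int, float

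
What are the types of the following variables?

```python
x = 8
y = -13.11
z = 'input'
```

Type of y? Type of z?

y is float; z is str

float, str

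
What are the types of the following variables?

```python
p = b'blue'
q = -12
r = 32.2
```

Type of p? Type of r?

p is bytes; r is float

bytes, float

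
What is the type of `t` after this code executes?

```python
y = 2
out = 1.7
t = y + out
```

int + float returns float (2 + 1.7 = 3.7)

float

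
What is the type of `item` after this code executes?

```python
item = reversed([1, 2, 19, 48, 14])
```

reversed() on a list returns a list_reverseiterator

list_reverseiterator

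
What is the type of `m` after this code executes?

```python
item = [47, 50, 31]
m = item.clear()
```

list.clear() returns None

NoneType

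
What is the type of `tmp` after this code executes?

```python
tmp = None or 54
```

'or' with None returns the other value (54, int)

int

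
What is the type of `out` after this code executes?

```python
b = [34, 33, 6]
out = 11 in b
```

'in' operator returns bool

bool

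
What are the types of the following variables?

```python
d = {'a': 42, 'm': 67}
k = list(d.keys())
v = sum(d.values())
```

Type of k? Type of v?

list(...) returns list; sum of int values returns int

list, int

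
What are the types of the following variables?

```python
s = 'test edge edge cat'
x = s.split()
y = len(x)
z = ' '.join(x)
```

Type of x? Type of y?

str.split() returns list; len() returns int

list, int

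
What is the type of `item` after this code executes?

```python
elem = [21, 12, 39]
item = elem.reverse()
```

list.reverse() returns None

NoneType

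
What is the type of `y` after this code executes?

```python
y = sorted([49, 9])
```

sorted() always returns list

list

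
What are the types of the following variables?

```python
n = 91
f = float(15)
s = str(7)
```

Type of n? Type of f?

n is int; f is float

int, float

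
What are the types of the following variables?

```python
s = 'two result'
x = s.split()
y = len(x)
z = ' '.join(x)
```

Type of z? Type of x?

str.join() returns str; str.split() returns list

str, list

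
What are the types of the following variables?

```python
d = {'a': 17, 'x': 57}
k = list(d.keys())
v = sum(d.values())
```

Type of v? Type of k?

sum of int values returns int; list(...) returns list

int, list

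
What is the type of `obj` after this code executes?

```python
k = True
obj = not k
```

'not' always returns bool

bool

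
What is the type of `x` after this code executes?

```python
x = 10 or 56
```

'or' returns the first truthy value (10, which is int)

int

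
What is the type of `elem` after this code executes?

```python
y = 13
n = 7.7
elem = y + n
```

int + float returns float (13 + 7.7 = 20.7)

float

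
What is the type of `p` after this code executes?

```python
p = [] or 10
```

'or' returns first truthy value (10, which is int)

int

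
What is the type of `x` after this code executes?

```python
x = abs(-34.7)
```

abs() of float returns float

float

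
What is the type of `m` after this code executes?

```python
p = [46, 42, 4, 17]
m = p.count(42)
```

list.count() returns int

int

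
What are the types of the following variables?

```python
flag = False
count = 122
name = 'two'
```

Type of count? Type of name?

count is int; name is str

int, str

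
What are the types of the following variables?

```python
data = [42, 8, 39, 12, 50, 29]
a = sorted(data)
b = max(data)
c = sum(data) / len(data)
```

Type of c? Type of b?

int / int returns float; max of ints returns int

float, int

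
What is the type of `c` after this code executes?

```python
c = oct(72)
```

oct() returns str representation

str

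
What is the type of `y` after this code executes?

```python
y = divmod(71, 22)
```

divmod() returns a tuple (quotient, remainder)

tuple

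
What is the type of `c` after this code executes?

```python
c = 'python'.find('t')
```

str.find() returns int (index, or -1)

int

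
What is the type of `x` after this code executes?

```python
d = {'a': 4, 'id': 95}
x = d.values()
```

.values() returns a dict_values view object

dict_values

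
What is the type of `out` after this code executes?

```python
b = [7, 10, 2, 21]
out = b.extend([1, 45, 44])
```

list.extend() returns None

NoneType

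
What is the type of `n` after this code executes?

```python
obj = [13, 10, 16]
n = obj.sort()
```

list.sort() returns None (sorts in place)

NoneType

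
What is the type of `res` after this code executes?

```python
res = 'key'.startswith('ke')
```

str.startswith() returns bool

bool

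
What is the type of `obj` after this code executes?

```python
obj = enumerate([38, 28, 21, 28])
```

enumerate() returns an enumerate iterator object

enumerate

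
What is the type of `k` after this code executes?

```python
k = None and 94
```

'and' returns first falsy value (None)

NoneType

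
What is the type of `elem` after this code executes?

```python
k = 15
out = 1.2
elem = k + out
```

int + float returns float (15 + 1.2 = 16.2)

float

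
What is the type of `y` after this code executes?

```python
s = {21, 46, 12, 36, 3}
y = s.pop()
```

Popping from a set of ints returns int

int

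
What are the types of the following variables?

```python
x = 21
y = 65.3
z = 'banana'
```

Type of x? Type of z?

x is int; z is str

int, str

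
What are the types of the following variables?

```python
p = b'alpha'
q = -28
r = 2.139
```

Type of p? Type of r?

p is bytes; r is float

bytes, float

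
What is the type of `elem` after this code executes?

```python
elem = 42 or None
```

'or' returns first truthy value (42, int)

int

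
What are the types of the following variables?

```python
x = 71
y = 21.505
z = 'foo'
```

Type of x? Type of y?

x is int; y is float

int, float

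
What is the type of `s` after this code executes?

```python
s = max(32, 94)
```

max() of ints returns int

int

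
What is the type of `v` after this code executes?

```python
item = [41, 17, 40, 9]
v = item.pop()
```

list.pop() returns the popped element (int here)

int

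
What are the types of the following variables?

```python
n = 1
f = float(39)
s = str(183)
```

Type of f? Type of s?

f is float; s is str

float, str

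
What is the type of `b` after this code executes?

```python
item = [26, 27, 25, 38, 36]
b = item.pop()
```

list.pop() returns the popped element (int here)

int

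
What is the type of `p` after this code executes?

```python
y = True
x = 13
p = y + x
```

bool + int returns int (True is 1, so 1 + 13 = 14)

int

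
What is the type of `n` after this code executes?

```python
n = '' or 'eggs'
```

'or' returns first truthy value ('eggs', which is str)

str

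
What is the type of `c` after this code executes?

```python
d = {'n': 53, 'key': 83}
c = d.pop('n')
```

dict.pop() returns the value (int)

int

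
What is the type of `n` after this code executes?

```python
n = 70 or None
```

'or' returns first truthy value (70, int)

int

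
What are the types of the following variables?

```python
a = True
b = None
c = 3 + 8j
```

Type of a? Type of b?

a is bool; b is NoneType

bool, NoneType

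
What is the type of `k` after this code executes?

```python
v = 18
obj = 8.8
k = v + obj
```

int + float returns float (18 + 8.8 = 26.8)

float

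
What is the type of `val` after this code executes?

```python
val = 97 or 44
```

'or' returns the first truthy value (97, which is int)

int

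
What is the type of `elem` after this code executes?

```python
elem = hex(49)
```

hex() returns str representation

str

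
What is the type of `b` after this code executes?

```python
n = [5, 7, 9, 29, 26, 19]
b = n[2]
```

Indexing a list of ints returns int (n[2] = 9)

int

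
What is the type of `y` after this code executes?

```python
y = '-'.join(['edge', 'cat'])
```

str.join() returns str

str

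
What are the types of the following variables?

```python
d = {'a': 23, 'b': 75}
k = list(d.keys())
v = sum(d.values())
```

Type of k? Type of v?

list(...) returns list; sum of int values returns int

list, int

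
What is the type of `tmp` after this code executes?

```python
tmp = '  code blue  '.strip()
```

str.strip() returns str

str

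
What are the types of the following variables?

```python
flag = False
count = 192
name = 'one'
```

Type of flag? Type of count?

flag is bool; count is int

bool, int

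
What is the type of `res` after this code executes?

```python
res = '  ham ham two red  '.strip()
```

str.strip() returns str

str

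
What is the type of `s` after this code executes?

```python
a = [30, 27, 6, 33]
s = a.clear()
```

list.clear() returns None

NoneType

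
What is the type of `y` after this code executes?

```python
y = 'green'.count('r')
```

str.count() returns int

int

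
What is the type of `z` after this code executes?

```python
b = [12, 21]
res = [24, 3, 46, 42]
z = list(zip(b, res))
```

list(zip(...)) returns a list of tuples

list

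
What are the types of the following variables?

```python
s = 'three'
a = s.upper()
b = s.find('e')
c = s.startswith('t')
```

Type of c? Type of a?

str.startswith() returns bool; str.upper() returns str

bool, str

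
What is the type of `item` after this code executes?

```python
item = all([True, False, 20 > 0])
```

all() returns bool

bool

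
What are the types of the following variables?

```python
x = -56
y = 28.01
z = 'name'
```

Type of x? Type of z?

x is int; z is str

int, str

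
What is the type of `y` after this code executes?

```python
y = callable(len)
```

callable() returns bool

bool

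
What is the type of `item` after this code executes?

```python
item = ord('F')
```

ord() returns int (Unicode code point)

int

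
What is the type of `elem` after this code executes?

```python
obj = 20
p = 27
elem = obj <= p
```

Comparison operators return bool

bool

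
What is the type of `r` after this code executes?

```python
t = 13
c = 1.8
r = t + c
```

int + float returns float (13 + 1.8 = 14.8)

float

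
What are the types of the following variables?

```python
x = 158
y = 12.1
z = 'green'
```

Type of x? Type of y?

x is int; y is float

int, float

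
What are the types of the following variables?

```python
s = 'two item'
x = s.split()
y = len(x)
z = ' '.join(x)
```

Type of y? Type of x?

len() returns int; str.split() returns list

int, list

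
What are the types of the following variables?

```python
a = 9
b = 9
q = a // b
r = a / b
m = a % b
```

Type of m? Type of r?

int % int returns int; int / int returns float

int, float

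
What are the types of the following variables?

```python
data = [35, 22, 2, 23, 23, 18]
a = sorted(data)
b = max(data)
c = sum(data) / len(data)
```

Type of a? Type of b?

sorted() returns list; max of ints returns int

list, int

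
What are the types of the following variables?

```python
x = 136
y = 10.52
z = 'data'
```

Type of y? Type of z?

y is float; z is str

float, str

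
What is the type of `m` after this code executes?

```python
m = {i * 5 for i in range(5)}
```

A set comprehension {expr for x in iterable} produces a set

set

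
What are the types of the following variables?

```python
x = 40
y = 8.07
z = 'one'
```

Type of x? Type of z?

x is int; z is str

int, str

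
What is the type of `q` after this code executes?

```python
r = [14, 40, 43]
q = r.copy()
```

list.copy() returns list

list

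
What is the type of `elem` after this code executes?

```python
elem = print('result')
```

print() returns None

NoneType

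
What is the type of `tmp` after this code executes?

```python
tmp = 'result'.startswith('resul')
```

str.startswith() returns bool

bool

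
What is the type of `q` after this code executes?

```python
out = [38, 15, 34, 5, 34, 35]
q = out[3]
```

Indexing a list of ints returns int (out[3] = 5)

int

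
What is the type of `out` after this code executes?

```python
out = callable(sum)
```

callable() returns bool

bool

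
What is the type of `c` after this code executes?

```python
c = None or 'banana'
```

'or' with None returns the other value ('banana', str)

str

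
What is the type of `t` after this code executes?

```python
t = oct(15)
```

oct() returns str representation

str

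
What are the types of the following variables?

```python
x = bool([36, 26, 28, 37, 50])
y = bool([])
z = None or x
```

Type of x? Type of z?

bool() returns bool; None or <bool> returns the bool

bool, bool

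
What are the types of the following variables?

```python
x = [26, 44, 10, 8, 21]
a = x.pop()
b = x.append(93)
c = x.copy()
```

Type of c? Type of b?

list.copy() returns list; list.append() returns None

list, NoneType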